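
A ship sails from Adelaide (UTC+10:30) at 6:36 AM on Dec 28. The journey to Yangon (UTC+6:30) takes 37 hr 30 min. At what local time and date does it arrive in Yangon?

Convert departure to UTC: 6:36 AM − 10:30 = 8:06 PM UTC on Dec 27.
Add 37 hours 30 minutes travel time → 9:36 AM UTC (Dec 29).
Yangon is UTC+6:30, so local arrival = 9:36 AM + 6:30 = 4:06 PM on Dec 29.

4:06 PM on December 29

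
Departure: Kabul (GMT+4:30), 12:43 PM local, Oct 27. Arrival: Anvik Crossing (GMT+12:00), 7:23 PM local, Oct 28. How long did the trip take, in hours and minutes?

23 hours 10 minutes

Anvik Crossing is 7:30 ahead of Kabul.
Clock-face elapsed time (ignoring zones) is 30 hours 40 minutes.
Actual elapsed = 30 hours 40 minutes − 7:30 = 23 hours 10 minutes.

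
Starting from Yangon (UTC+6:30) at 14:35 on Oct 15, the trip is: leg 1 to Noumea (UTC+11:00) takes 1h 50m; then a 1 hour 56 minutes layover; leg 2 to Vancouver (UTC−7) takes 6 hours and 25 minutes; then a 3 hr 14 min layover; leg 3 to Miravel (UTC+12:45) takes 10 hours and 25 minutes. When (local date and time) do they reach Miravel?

Convert departure to UTC: 14:35 − 6:30 = 08:05 UTC on Oct 15.
Add 1 hour 50 minutes leg 1 → 09:55 UTC.
Add 1 hour and 56 minutes layover in Noumea → 11:51 UTC.
Add 6 hours 25 minutes leg 2 → 18:16 UTC.
Add 3 hours 14 minutes layover in Vancouver → 21:30 UTC.
Add 10 hours and 25 minutes leg 3 → 07:55 UTC (Oct 16).
Miravel is UTC+12:45, so local arrival = 07:55 + 12:45 = 20:40 on Oct 16.

20:40 on Oct 16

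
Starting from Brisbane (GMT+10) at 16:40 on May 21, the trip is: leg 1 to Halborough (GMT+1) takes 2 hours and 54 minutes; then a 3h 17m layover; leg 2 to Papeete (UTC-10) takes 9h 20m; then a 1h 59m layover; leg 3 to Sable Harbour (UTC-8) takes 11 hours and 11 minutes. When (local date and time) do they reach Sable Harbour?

03:21 on May 22

Convert departure to UTC: 16:40 − 10:00 = 06:40 UTC on May 21.
Add 2 hours 54 minutes leg 1 → 09:34 UTC.
Add 3 hours and 17 minutes layover in Halborough → 12:51 UTC.
Add 9 hours and 20 minutes leg 2 → 22:11 UTC.
Add 1 hour 59 minutes layover in Papeete → 00:10 UTC (May 22).
Add 11 hours 11 minutes leg 3 → 11:21 UTC.
Sable Harbour is UTC−8:00, so local arrival = 11:21 − 8:00 = 03:21 on May 22.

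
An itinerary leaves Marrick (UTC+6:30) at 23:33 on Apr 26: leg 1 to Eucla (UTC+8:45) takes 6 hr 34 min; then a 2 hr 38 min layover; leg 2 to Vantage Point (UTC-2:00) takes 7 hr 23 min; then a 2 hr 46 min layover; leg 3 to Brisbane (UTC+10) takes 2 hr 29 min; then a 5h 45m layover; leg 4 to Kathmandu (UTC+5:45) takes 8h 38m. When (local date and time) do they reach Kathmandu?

11:01 on April 28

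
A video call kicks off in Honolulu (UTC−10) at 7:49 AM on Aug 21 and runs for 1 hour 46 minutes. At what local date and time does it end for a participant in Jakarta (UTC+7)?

Jakarta is 17:00 ahead of Honolulu.
After 1 hour 46 minutes it is 9:35 AM in Honolulu.
Shift by the zone difference: 9:35 AM + 17:00 = 2:35 AM on Aug 22 in Jakarta.

2:35 AM on August 22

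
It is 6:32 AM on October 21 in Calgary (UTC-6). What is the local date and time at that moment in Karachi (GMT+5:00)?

Karachi is 11:00 ahead of Calgary.
Shift by the zone difference: 6:32 AM + 11:00 = 5:32 PM on Oct 21 in Karachi.

5:32 PM on Oct 21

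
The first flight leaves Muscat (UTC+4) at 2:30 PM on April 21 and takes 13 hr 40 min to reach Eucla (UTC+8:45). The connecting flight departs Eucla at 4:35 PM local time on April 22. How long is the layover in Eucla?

7 hours 40 minutes

Convert departure to UTC: 2:30 PM − 4:00 = 10:30 AM UTC on Apr 21.
Add 13 hours 40 minutes flight time → 12:10 AM UTC (Apr 22).
Eucla is UTC+8:45, so local arrival = 12:10 AM + 8:45 = 8:55 AM on Apr 22.
Layover = 4:35 PM − 8:55 AM = 7 hours 40 minutes.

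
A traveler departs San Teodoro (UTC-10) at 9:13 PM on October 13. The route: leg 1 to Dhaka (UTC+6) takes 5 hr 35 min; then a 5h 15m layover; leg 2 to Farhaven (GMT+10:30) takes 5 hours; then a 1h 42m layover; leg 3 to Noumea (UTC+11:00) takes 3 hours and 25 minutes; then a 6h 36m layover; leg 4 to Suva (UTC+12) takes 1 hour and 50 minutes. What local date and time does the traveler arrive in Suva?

Convert departure to UTC: 9:13 PM + 10:00 = 7:13 AM UTC on Oct 14.
Add 5 hours and 35 minutes leg 1 → 12:48 PM UTC.
Add 5 hours 15 minutes layover in Dhaka → 6:03 PM UTC.
Add 5 hours leg 2 → 11:03 PM UTC.
Add 1 hour and 42 minutes layover in Farhaven → 12:45 AM UTC (Oct 15).
Add 3 hours 25 minutes leg 3 → 4:10 AM UTC.
Add 6 hours 36 minutes layover in Noumea → 10:46 AM UTC.
Add 1 hour 50 minutes leg 4 → 12:36 PM UTC.
Suva is UTC+12:00, so local arrival = 12:36 PM + 12:00 = 12:36 AM on Oct 16.

12:36 AM on October 16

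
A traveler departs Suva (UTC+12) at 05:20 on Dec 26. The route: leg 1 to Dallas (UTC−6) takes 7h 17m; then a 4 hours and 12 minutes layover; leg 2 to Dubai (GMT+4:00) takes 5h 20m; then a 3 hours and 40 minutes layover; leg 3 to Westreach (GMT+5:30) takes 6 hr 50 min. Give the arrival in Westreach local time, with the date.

02:09 on Dec 27

Convert departure to UTC: 05:20 − 12:00 = 17:20 UTC on Dec 25.
Add 7 hours 17 minutes leg 1 → 00:37 UTC (Dec 26).
Add 4 hours 12 minutes layover in Dallas → 04:49 UTC.
Add 5 hours 20 minutes leg 2 → 10:09 UTC.
Add 3 hours and 40 minutes layover in Dubai → 13:49 UTC.
Add 6 hours 50 minutes leg 3 → 20:39 UTC.
Westreach is UTC+5:30, so local arrival = 20:39 + 5:30 = 02:09 on Dec 27.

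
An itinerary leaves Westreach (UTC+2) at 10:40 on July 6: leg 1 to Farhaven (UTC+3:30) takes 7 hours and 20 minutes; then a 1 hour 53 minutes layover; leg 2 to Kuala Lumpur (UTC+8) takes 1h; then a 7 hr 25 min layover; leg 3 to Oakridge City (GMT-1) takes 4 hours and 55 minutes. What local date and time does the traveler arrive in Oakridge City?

06:13 on Jul 7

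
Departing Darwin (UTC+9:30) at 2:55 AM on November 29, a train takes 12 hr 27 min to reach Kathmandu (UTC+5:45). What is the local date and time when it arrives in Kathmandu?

Kathmandu is 3:45 behind Darwin.
After 12 hours 27 minutes it is 3:22 PM in Darwin.
Shift by the zone difference: 3:22 PM − 3:45 = 11:37 AM on Nov 29 in Kathmandu.

11:37 AM on November 29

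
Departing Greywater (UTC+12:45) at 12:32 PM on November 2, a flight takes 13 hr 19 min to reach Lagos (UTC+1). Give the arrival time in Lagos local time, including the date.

2:06 PM on November 2

Convert departure to UTC: 12:32 PM − 12:45 = 11:47 PM UTC on Nov 1.
Add 13 hours and 19 minutes travel time → 1:06 PM UTC (Nov 2).
Lagos is UTC+1:00, so local arrival = 1:06 PM + 1:00 = 2:06 PM on Nov 2.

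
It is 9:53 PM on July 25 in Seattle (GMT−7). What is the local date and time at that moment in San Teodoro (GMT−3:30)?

San Teodoro is 3:30 ahead of Seattle.
Shift by the zone difference: 9:53 PM + 3:30 = 1:23 AM on Jul 26 in San Teodoro.

1:23 AM on Jul 26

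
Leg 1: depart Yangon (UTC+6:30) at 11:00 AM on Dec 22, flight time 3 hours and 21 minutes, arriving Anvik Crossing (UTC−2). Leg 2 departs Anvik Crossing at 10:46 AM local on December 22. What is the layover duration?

4 hours 55 minutes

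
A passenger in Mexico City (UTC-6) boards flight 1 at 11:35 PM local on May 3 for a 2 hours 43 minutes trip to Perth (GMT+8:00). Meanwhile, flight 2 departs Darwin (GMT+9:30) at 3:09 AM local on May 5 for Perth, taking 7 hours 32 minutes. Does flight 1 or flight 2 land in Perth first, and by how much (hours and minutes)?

Flight 1 in UTC: 11:35 PM + 6:00 = 5:35 AM on May 4.
+2 hours and 43 minutes → arrive 8:18 AM UTC on May 4.
Flight 2 in UTC: 3:09 AM − 9:30 = 5:39 PM on May 4.
+7 hours and 32 minutes → arrive 1:11 AM UTC on May 5.
Flight 1 lands earlier by 16 hours 53 minutes.

the first, by 16 hours 53 minutes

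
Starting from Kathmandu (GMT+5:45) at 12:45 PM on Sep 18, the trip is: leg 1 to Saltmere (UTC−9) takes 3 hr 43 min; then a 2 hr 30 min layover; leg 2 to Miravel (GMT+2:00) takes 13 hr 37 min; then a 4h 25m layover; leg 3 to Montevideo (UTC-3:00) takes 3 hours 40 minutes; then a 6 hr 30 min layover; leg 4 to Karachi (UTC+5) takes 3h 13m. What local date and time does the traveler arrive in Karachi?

1:38 AM on Sep 20

Convert departure to UTC: 12:45 PM − 5:45 = 7:00 AM UTC on Sep 18.
Add 3 hours 43 minutes leg 1 → 10:43 AM UTC.
Add 2 hours and 30 minutes layover in Saltmere → 1:13 PM UTC.
Add 13 hours and 37 minutes leg 2 → 2:50 AM UTC (Sep 19).
Add 4 hours 25 minutes layover in Miravel → 7:15 AM UTC.
Add 3 hours and 40 minutes leg 3 → 10:55 AM UTC.
Add 6 hours and 30 minutes layover in Montevideo → 5:25 PM UTC.
Add 3 hours and 13 minutes leg 4 → 8:38 PM UTC.
Karachi is UTC+5:00, so local arrival = 8:38 PM + 5:00 = 1:38 AM on Sep 20.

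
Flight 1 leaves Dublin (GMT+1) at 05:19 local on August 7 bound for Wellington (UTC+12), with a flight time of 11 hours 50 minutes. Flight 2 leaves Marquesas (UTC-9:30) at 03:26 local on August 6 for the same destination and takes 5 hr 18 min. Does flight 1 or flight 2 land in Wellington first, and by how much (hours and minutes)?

the second, by 21 hours 55 minutes

Flight 1 in UTC: 05:19 − 1:00 = 04:19 on Aug 7.
+11 hours 50 minutes → arrive 16:09 UTC on Aug 7.
Flight 2 in UTC: 03:26 + 9:30 = 12:56 on Aug 6.
+5 hours 18 minutes → arrive 18:14 UTC on Aug 6.
Flight 2 lands earlier by 21 hours 55 minutes.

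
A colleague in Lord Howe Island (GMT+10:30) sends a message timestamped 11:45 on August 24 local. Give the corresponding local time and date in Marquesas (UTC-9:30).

15:45 on August 23

In UTC: 11:45 − 10:30 = 01:15 on Aug 24.
Marquesas is UTC−9:30: 01:15 − 9:30 = 15:45 on Aug 23.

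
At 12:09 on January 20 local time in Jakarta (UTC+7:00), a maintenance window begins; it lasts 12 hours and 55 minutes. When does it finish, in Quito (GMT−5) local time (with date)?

Quito is 12:00 behind Jakarta.
After 12 hours 55 minutes it is 01:04 (Jan 21) in Jakarta.
Shift by the zone difference: 01:04 − 12:00 = 13:04 on Jan 20 in Quito.

13:04 on January 20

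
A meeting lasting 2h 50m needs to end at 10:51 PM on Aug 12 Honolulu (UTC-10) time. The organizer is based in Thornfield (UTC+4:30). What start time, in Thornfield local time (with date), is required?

Target end time in UTC: 10:51 PM + 10:00 = 8:51 AM on Aug 13.
Subtract 2 hours 50 minutes → start 6:01 AM UTC on Aug 13.
Thornfield is UTC+4:30: 6:01 AM + 4:30 = 10:31 AM on Aug 13.

10:31 AM on August 13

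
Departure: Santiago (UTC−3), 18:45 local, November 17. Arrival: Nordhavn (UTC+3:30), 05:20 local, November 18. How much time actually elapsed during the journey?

Departure in UTC: 18:45 + 3:00 = 21:45 on Nov 17.
Arrival in UTC: 05:20 − 3:30 = 01:50 on Nov 18.
Elapsed = 01:50 − 21:45 (+1 day) = 4 hours 5 minutes.

4 hours 5 minutes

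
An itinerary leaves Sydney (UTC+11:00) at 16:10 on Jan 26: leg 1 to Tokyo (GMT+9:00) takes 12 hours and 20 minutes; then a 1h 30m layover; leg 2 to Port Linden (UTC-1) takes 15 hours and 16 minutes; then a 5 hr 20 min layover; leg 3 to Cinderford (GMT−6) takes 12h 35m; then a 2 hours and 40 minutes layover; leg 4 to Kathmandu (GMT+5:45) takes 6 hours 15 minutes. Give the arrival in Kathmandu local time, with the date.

Convert departure to UTC: 16:10 − 11:00 = 05:10 UTC on Jan 26.
Add 12 hours and 20 minutes leg 1 → 17:30 UTC.
Add 1 hour and 30 minutes layover in Tokyo → 19:00 UTC.
Add 15 hours and 16 minutes leg 2 → 10:16 UTC (Jan 27).
Add 5 hours 20 minutes layover in Port Linden → 15:36 UTC.
Add 12 hours and 35 minutes leg 3 → 04:11 UTC (Jan 28).
Add 2 hours and 40 minutes layover in Cinderford → 06:51 UTC.
Add 6 hours and 15 minutes leg 4 → 13:06 UTC.
Kathmandu is UTC+5:45, so local arrival = 13:06 + 5:45 = 18:51 on Jan 28.

18:51 on January 28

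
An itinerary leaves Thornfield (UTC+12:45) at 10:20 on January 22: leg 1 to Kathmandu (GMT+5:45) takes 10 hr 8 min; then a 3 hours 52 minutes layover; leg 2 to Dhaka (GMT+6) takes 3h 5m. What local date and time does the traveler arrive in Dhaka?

Convert departure to UTC: 10:20 − 12:45 = 21:35 UTC on Jan 21.
Add 10 hours 8 minutes leg 1 → 07:43 UTC (Jan 22).
Add 3 hours and 52 minutes layover in Kathmandu → 11:35 UTC.
Add 3 hours and 5 minutes leg 2 → 14:40 UTC.
Dhaka is UTC+6:00, so local arrival = 14:40 + 6:00 = 20:40 on Jan 22.

20:40 on January 22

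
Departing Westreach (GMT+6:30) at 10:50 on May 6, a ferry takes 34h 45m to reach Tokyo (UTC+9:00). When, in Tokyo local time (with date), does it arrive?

00:05 on May 8

Convert departure to UTC: 10:50 − 6:30 = 04:20 UTC on May 6.
Add 34 hours and 45 minutes travel time → 15:05 UTC (May 7).
Tokyo is UTC+9:00, so local arrival = 15:05 + 9:00 = 00:05 on May 8.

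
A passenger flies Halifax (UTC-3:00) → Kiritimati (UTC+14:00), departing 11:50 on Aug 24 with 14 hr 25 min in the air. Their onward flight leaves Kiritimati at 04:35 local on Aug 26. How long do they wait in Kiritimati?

Convert departure to UTC: 11:50 + 3:00 = 14:50 UTC on Aug 24.
Add 14 hours 25 minutes flight time → 05:15 UTC (Aug 25).
Kiritimati is UTC+14:00, so local arrival = 05:15 + 14:00 = 19:15 on Aug 25.
Layover = 04:35 − 19:15 (+1 day) = 9 hours 20 minutes.

9 hours 20 minutes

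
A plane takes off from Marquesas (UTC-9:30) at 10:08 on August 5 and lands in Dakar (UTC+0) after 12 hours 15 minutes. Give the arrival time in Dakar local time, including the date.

07:53 on August 6

Convert departure to UTC: 10:08 + 9:30 = 19:38 UTC on Aug 5.
Add 12 hours 15 minutes travel time → 07:53 UTC (Aug 6).
Dakar is UTC+0, so local arrival is the same: 07:53 on Aug 6.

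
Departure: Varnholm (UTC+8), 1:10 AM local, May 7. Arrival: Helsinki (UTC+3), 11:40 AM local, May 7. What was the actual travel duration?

15 hours 30 minutes

Departure in UTC: 1:10 AM − 8:00 = 5:10 PM on May 6.
Arrival in UTC: 11:40 AM − 3:00 = 8:40 AM on May 7.
Elapsed = 8:40 AM − 5:10 PM (+1 day) = 15 hours 30 minutes.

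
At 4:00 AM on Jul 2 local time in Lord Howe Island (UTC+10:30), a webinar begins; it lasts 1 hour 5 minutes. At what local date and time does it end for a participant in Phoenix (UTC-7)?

11:35 AM on July 1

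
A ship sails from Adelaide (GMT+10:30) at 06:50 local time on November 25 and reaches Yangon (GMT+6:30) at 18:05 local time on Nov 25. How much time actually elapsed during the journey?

15 hours 15 minutes

Yangon is 4:00 behind Adelaide.
Clock-face elapsed time (ignoring zones) is 11 hours 15 minutes.
Actual elapsed = 11 hours 15 minutes + 4:00 = 15 hours 15 minutes.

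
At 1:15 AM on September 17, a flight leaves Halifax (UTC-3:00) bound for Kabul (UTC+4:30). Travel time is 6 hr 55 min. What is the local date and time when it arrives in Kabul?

3:40 PM on Sep 17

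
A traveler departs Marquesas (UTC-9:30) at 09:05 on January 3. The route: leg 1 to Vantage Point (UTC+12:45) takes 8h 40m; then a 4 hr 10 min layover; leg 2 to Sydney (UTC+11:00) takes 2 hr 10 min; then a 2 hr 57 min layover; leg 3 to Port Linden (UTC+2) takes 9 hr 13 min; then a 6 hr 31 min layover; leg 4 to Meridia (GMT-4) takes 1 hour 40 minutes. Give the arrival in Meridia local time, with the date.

01:56 on January 5

Convert departure to UTC: 09:05 + 9:30 = 18:35 UTC on Jan 3.
Add 8 hours 40 minutes leg 1 → 03:15 UTC (Jan 4).
Add 4 hours 10 minutes layover in Vantage Point → 07:25 UTC.
Add 2 hours 10 minutes leg 2 → 09:35 UTC.
Add 2 hours 57 minutes layover in Sydney → 12:32 UTC.
Add 9 hours and 13 minutes leg 3 → 21:45 UTC.
Add 6 hours 31 minutes layover in Port Linden → 04:16 UTC (Jan 5).
Add 1 hour and 40 minutes leg 4 → 05:56 UTC.
Meridia is UTC−4:00, so local arrival = 05:56 − 4:00 = 01:56 on Jan 5.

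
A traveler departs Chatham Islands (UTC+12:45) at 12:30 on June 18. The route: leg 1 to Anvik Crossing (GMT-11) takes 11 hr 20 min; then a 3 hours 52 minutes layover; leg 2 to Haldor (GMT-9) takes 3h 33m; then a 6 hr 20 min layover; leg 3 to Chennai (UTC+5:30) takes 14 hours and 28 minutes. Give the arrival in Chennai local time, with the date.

20:48 on June 19

Convert departure to UTC: 12:30 − 12:45 = 23:45 UTC on Jun 17.
Add 11 hours and 20 minutes leg 1 → 11:05 UTC (Jun 18).
Add 3 hours 52 minutes layover in Anvik Crossing → 14:57 UTC.
Add 3 hours and 33 minutes leg 2 → 18:30 UTC.
Add 6 hours 20 minutes layover in Haldor → 00:50 UTC (Jun 19).
Add 14 hours 28 minutes leg 3 → 15:18 UTC.
Chennai is UTC+5:30, so local arrival = 15:18 + 5:30 = 20:48 on Jun 19.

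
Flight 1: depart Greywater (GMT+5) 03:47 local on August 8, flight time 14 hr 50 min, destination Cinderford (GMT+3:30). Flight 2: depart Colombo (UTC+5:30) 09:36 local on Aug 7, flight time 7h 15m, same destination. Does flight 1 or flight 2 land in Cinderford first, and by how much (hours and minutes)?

the second, by 26 hours 16 minutes

Flight 1 in UTC: 03:47 − 5:00 = 22:47 on Aug 7.
+14 hours 50 minutes → arrive 13:37 UTC on Aug 8.
Flight 2 in UTC: 09:36 − 5:30 = 04:06 on Aug 7.
+7 hours and 15 minutes → arrive 11:21 UTC on Aug 7.
Flight 2 lands earlier by 26 hours 16 minutes.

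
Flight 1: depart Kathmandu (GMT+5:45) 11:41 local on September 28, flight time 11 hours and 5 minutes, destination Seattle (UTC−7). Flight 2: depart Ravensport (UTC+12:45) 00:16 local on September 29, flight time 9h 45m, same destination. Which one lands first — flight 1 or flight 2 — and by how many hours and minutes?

the first, by 4 hours 15 minutes

Flight 1 in UTC: 11:41 − 5:45 = 05:56 on Sep 28.
+11 hours and 5 minutes → arrive 17:01 UTC on Sep 28.
Flight 2 in UTC: 00:16 − 12:45 = 11:31 on Sep 28.
+9 hours 45 minutes → arrive 21:16 UTC on Sep 28.
Flight 1 lands earlier by 4 hours 15 minutes.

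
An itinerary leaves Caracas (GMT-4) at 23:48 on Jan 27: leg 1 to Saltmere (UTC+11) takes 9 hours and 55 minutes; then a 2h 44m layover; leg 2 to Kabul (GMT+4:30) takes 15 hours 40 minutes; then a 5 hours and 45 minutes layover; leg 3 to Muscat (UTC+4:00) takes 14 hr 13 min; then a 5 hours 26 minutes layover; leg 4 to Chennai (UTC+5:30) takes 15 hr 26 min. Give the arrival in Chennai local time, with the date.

06:27 on January 31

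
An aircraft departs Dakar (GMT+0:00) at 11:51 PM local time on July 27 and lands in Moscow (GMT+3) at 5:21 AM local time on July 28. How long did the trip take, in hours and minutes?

2 hours 30 minutes

Moscow is 3:00 ahead of Dakar.
Clock-face elapsed time (ignoring zones) is 5 hours 30 minutes.
Actual elapsed = 5 hours 30 minutes − 3:00 = 2 hours 30 minutes.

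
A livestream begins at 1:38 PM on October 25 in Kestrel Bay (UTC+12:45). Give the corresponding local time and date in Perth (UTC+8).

In UTC: 1:38 PM − 12:45 = 12:53 AM on Oct 25.
Perth is UTC+8:00: 12:53 AM + 8:00 = 8:53 AM on Oct 25.

8:53 AM on October 25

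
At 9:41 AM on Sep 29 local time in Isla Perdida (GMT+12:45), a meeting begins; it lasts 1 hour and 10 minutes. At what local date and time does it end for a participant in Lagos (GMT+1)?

Convert start to UTC: 9:41 AM − 12:45 = 8:56 PM UTC on Sep 28.
Add 1 hour and 10 minutes duration → 10:06 PM UTC.
Lagos is UTC+1:00, so local end time = 10:06 PM + 1:00 = 11:06 PM on Sep 28.

11:06 PM on Sep 28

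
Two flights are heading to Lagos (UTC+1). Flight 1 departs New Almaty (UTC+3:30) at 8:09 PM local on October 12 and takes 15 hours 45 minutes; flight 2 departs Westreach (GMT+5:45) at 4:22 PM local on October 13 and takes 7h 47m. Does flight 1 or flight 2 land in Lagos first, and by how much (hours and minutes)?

Flight 1 in UTC: 8:09 PM − 3:30 = 4:39 PM on Oct 12.
+15 hours and 45 minutes → arrive 8:24 AM UTC on Oct 13.
Flight 2 in UTC: 4:22 PM − 5:45 = 10:37 AM on Oct 13.
+7 hours 47 minutes → arrive 6:24 PM UTC on Oct 13.
Flight 1 lands earlier by 10 hours.

the first, by 10 hours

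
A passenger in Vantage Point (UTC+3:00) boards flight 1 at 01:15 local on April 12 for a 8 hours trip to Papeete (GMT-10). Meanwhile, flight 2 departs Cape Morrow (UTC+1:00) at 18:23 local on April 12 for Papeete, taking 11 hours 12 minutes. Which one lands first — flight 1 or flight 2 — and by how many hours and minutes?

the first, by 22 hours 20 minutes

Flight 1 in UTC: 01:15 − 3:00 = 22:15 on Apr 11.
+8 hours → arrive 06:15 UTC on Apr 12.
Flight 2 in UTC: 18:23 − 1:00 = 17:23 on Apr 12.
+11 hours 12 minutes → arrive 04:35 UTC on Apr 13.
Flight 1 lands earlier by 22 hours 20 minutes.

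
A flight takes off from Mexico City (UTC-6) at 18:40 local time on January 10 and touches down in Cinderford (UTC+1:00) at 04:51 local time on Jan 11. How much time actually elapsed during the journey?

Cinderford is 7:00 ahead of Mexico City.
Clock-face elapsed time (ignoring zones) is 10 hours 11 minutes.
Actual elapsed = 10 hours 11 minutes − 7:00 = 3 hours 11 minutes.

3 hours 11 minutes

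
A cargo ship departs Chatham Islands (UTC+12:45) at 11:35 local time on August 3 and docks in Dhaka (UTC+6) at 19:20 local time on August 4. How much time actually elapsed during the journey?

Departure in UTC: 11:35 − 12:45 = 22:50 on Aug 2.
Arrival in UTC: 19:20 − 6:00 = 13:20 on Aug 4.
Elapsed = 13:20 − 22:50 (+2 days) = 38 hours 30 minutes.

38 hours 30 minutes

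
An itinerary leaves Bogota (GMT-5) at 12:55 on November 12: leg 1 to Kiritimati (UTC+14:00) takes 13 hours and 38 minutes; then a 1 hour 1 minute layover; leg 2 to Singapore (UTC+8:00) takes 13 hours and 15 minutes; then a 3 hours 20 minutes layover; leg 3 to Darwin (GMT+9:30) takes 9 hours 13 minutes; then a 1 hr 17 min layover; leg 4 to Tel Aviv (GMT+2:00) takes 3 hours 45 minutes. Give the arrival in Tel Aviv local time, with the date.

Convert departure to UTC: 12:55 + 5:00 = 17:55 UTC on Nov 12.
Add 13 hours 38 minutes leg 1 → 07:33 UTC (Nov 13).
Add 1 hour 1 minute layover in Kiritimati → 08:34 UTC.
Add 13 hours 15 minutes leg 2 → 21:49 UTC.
Add 3 hours and 20 minutes layover in Singapore → 01:09 UTC (Nov 14).
Add 9 hours and 13 minutes leg 3 → 10:22 UTC.
Add 1 hour and 17 minutes layover in Darwin → 11:39 UTC.
Add 3 hours and 45 minutes leg 4 → 15:24 UTC.
Tel Aviv is UTC+2:00, so local arrival = 15:24 + 2:00 = 17:24 on Nov 14.

17:24 on November 14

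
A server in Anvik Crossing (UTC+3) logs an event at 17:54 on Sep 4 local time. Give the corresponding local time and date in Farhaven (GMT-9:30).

05:24 on September 4

Farhaven is 12:30 behind Anvik Crossing.
Shift by the zone difference: 17:54 − 12:30 = 05:24 on Sep 4 in Farhaven.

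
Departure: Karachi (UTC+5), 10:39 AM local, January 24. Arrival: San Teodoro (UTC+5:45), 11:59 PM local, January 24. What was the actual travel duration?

12 hours 35 minutes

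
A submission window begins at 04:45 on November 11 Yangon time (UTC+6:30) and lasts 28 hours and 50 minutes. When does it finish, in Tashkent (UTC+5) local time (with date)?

08:05 on November 12

Tashkent is 1:30 behind Yangon.
After 28 hours 50 minutes it is 09:35 (Nov 12) in Yangon.
Shift by the zone difference: 09:35 − 1:30 = 08:05 on Nov 12 in Tashkent.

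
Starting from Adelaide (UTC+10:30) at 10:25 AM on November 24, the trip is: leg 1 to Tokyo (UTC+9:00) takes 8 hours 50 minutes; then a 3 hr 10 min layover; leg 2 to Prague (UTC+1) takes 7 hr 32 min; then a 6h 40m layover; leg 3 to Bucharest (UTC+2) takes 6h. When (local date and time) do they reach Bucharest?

10:07 AM on Nov 25

Convert departure to UTC: 10:25 AM − 10:30 = 11:55 PM UTC on Nov 23.
Add 8 hours and 50 minutes leg 1 → 8:45 AM UTC (Nov 24).
Add 3 hours and 10 minutes layover in Tokyo → 11:55 AM UTC.
Add 7 hours and 32 minutes leg 2 → 7:27 PM UTC.
Add 6 hours 40 minutes layover in Prague → 2:07 AM UTC (Nov 25).
Add 6 hours leg 3 → 8:07 AM UTC.
Bucharest is UTC+2:00, so local arrival = 8:07 AM + 2:00 = 10:07 AM on Nov 25.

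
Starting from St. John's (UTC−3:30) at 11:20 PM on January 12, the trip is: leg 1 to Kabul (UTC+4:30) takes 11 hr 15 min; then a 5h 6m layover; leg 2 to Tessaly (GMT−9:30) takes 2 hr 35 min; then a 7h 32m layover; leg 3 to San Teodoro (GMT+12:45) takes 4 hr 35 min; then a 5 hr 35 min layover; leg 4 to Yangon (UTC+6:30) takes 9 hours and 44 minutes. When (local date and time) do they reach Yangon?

7:42 AM on January 15

Convert departure to UTC: 11:20 PM + 3:30 = 2:50 AM UTC on Jan 13.
Add 11 hours 15 minutes leg 1 → 2:05 PM UTC.
Add 5 hours and 6 minutes layover in Kabul → 7:11 PM UTC.
Add 2 hours 35 minutes leg 2 → 9:46 PM UTC.
Add 7 hours and 32 minutes layover in Tessaly → 5:18 AM UTC (Jan 14).
Add 4 hours 35 minutes leg 3 → 9:53 AM UTC.
Add 5 hours and 35 minutes layover in San Teodoro → 3:28 PM UTC.
Add 9 hours and 44 minutes leg 4 → 1:12 AM UTC (Jan 15).
Yangon is UTC+6:30, so local arrival = 1:12 AM + 6:30 = 7:42 AM on Jan 15.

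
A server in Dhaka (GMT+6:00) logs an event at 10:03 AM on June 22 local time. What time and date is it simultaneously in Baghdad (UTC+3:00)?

Baghdad is 3:00 behind Dhaka.
Shift by the zone difference: 10:03 AM − 3:00 = 7:03 AM on Jun 22 in Baghdad.

7:03 AM on Jun 22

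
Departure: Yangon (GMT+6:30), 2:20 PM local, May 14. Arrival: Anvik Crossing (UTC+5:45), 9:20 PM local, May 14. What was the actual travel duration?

7 hours 45 minutes

Anvik Crossing is 0:45 behind Yangon.
Clock-face elapsed time (ignoring zones) is 7 hours.
Actual elapsed = 7 hours + 0:45 = 7 hours 45 minutes.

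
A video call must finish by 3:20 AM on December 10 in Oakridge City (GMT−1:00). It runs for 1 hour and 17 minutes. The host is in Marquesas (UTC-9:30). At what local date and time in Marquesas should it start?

5:33 PM on December 9

Target end time in UTC: 3:20 AM + 1:00 = 4:20 AM on Dec 10.
Subtract 1 hour 17 minutes → start 3:03 AM UTC on Dec 10.
Marquesas is UTC−9:30: 3:03 AM − 9:30 = 5:33 PM on Dec 9.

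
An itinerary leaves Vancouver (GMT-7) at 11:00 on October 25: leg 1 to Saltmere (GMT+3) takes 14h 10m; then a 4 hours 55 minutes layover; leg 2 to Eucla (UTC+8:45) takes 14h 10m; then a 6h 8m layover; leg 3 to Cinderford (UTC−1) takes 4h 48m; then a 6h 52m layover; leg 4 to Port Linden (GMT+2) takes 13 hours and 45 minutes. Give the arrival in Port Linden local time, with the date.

12:48 on October 28

Convert departure to UTC: 11:00 + 7:00 = 18:00 UTC on Oct 25.
Add 14 hours 10 minutes leg 1 → 08:10 UTC (Oct 26).
Add 4 hours and 55 minutes layover in Saltmere → 13:05 UTC.
Add 14 hours and 10 minutes leg 2 → 03:15 UTC (Oct 27).
Add 6 hours and 8 minutes layover in Eucla → 09:23 UTC.
Add 4 hours and 48 minutes leg 3 → 14:11 UTC.
Add 6 hours and 52 minutes layover in Cinderford → 21:03 UTC.
Add 13 hours 45 minutes leg 4 → 10:48 UTC (Oct 28).
Port Linden is UTC+2:00, so local arrival = 10:48 + 2:00 = 12:48 on Oct 28.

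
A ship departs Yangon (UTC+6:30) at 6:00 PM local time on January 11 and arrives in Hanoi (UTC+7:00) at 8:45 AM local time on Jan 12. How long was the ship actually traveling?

Hanoi is 0:30 ahead of Yangon.
Clock-face elapsed time (ignoring zones) is 14 hours 45 minutes.
Actual elapsed = 14 hours 45 minutes − 0:30 = 14 hours 15 minutes.

14 hours 15 minutes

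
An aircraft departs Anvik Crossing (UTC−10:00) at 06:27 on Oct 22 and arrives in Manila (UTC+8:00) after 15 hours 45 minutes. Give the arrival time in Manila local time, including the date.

16:12 on October 23

Manila is 18:00 ahead of Anvik Crossing.
After 15 hours 45 minutes it is 22:12 in Anvik Crossing.
Shift by the zone difference: 22:12 + 18:00 = 16:12 on Oct 23 in Manila.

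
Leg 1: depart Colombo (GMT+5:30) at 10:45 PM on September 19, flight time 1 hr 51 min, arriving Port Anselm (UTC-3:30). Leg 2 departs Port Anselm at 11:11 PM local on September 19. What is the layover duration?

Convert departure to UTC: 10:45 PM − 5:30 = 5:15 PM UTC on Sep 19.
Add 1 hour and 51 minutes flight time → 7:06 PM UTC.
Port Anselm is UTC−3:30, so local arrival = 7:06 PM − 3:30 = 3:36 PM on Sep 19.
Layover = 11:11 PM − 3:36 PM = 7 hours 35 minutes.

7 hours 35 minutes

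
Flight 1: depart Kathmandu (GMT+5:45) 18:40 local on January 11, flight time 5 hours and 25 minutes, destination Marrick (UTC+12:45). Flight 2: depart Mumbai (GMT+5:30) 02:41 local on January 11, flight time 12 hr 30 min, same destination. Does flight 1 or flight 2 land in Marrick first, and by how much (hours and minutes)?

Flight 1 in UTC: 18:40 − 5:45 = 12:55 on Jan 11.
+5 hours and 25 minutes → arrive 18:20 UTC on Jan 11.
Flight 2 in UTC: 02:41 − 5:30 = 21:11 on Jan 10.
+12 hours and 30 minutes → arrive 09:41 UTC on Jan 11.
Flight 2 lands earlier by 8 hours 39 minutes.

the second, by 8 hours 39 minutes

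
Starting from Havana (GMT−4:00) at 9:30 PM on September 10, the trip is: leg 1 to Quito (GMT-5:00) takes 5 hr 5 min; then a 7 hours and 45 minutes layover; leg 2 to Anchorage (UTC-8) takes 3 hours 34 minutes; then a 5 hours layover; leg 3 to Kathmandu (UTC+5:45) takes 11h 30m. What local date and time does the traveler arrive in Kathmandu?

4:09 PM on Sep 12

Convert departure to UTC: 9:30 PM + 4:00 = 1:30 AM UTC on Sep 11.
Add 5 hours and 5 minutes leg 1 → 6:35 AM UTC.
Add 7 hours and 45 minutes layover in Quito → 2:20 PM UTC.
Add 3 hours 34 minutes leg 2 → 5:54 PM UTC.
Add 5 hours layover in Anchorage → 10:54 PM UTC.
Add 11 hours and 30 minutes leg 3 → 10:24 AM UTC (Sep 12).
Kathmandu is UTC+5:45, so local arrival = 10:24 AM + 5:45 = 4:09 PM on Sep 12.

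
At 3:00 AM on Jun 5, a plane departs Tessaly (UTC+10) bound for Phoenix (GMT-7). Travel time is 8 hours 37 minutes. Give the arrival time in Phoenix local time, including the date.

6:37 PM on Jun 4

Phoenix is 17:00 behind Tessaly.
After 8 hours 37 minutes it is 11:37 AM in Tessaly.
Shift by the zone difference: 11:37 AM − 17:00 = 6:37 PM on Jun 4 in Phoenix.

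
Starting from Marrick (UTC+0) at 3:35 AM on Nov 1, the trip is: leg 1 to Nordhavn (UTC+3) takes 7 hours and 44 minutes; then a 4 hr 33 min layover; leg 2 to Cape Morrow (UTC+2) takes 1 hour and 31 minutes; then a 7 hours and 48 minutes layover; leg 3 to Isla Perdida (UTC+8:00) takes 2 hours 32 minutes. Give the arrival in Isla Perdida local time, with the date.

11:43 AM on November 2

Marrick is at UTC+0, so departure is already 3:35 AM UTC on Nov 1.
Add 7 hours and 44 minutes leg 1 → 11:19 AM UTC.
Add 4 hours 33 minutes layover in Nordhavn → 3:52 PM UTC.
Add 1 hour and 31 minutes leg 2 → 5:23 PM UTC.
Add 7 hours and 48 minutes layover in Cape Morrow → 1:11 AM UTC (Nov 2).
Add 2 hours 32 minutes leg 3 → 3:43 AM UTC.
Isla Perdida is UTC+8:00, so local arrival = 3:43 AM + 8:00 = 11:43 AM on Nov 2.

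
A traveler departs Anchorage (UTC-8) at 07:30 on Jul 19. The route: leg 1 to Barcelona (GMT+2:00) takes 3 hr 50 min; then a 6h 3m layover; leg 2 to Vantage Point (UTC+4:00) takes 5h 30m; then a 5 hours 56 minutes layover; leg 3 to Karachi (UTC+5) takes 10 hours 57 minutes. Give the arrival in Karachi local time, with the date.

Convert departure to UTC: 07:30 + 8:00 = 15:30 UTC on Jul 19.
Add 3 hours 50 minutes leg 1 → 19:20 UTC.
Add 6 hours 3 minutes layover in Barcelona → 01:23 UTC (Jul 20).
Add 5 hours 30 minutes leg 2 → 06:53 UTC.
Add 5 hours and 56 minutes layover in Vantage Point → 12:49 UTC.
Add 10 hours and 57 minutes leg 3 → 23:46 UTC.
Karachi is UTC+5:00, so local arrival = 23:46 + 5:00 = 04:46 on Jul 21.

04:46 on Jul 21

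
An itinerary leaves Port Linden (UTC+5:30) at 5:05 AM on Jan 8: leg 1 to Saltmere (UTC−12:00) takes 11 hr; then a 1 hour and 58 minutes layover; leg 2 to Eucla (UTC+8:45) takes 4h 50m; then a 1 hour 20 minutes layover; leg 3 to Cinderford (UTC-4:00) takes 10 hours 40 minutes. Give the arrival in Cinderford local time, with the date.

1:23 AM on Jan 9

Convert departure to UTC: 5:05 AM − 5:30 = 11:35 PM UTC on Jan 7.
Add 11 hours leg 1 → 10:35 AM UTC (Jan 8).
Add 1 hour 58 minutes layover in Saltmere → 12:33 PM UTC.
Add 4 hours 50 minutes leg 2 → 5:23 PM UTC.
Add 1 hour 20 minutes layover in Eucla → 6:43 PM UTC.
Add 10 hours 40 minutes leg 3 → 5:23 AM UTC (Jan 9).
Cinderford is UTC−4:00, so local arrival = 5:23 AM − 4:00 = 1:23 AM on Jan 9.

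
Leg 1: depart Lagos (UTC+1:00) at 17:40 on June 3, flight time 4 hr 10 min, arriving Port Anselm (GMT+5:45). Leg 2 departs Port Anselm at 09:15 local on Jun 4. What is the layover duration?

6 hours 40 minutes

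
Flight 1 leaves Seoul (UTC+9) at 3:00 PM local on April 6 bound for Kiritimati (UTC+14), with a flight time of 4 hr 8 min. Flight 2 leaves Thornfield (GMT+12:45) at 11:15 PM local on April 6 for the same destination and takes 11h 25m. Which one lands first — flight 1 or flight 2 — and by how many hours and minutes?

the first, by 11 hours 47 minutes

Flight 1 in UTC: 3:00 PM − 9:00 = 6:00 AM on Apr 6.
+4 hours 8 minutes → arrive 10:08 AM UTC on Apr 6.
Flight 2 in UTC: 11:15 PM − 12:45 = 10:30 AM on Apr 6.
+11 hours and 25 minutes → arrive 9:55 PM UTC on Apr 6.
Flight 1 lands earlier by 11 hours 47 minutes.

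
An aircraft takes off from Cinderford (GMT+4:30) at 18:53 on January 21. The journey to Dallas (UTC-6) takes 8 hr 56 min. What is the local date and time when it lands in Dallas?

Dallas is 10:30 behind Cinderford.
After 8 hours 56 minutes it is 03:49 (Jan 22) in Cinderford.
Shift by the zone difference: 03:49 − 10:30 = 17:19 on Jan 21 in Dallas.

17:19 on January 21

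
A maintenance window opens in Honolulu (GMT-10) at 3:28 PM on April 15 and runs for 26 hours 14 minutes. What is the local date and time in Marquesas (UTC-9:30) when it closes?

Marquesas is 0:30 ahead of Honolulu.
After 26 hours 14 minutes it is 5:42 PM (Apr 16) in Honolulu.
Shift by the zone difference: 5:42 PM + 0:30 = 6:12 PM on Apr 16 in Marquesas.

6:12 PM on April 16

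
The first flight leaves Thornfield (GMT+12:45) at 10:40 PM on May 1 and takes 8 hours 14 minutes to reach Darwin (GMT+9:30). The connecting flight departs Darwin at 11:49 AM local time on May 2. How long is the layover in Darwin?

8 hours 10 minutes

Convert departure to UTC: 10:40 PM − 12:45 = 9:55 AM UTC on May 1.
Add 8 hours 14 minutes flight time → 6:09 PM UTC.
Darwin is UTC+9:30, so local arrival = 6:09 PM + 9:30 = 3:39 AM on May 2.
Layover = 11:49 AM − 3:39 AM = 8 hours 10 minutes.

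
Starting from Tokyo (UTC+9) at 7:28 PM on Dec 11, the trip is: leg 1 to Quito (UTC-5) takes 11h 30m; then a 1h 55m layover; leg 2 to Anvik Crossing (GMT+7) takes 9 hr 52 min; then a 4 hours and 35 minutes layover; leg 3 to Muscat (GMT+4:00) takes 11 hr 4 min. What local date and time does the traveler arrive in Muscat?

5:24 AM on December 13

Convert departure to UTC: 7:28 PM − 9:00 = 10:28 AM UTC on Dec 11.
Add 11 hours and 30 minutes leg 1 → 9:58 PM UTC.
Add 1 hour 55 minutes layover in Quito → 11:53 PM UTC.
Add 9 hours 52 minutes leg 2 → 9:45 AM UTC (Dec 12).
Add 4 hours 35 minutes layover in Anvik Crossing → 2:20 PM UTC.
Add 11 hours and 4 minutes leg 3 → 1:24 AM UTC (Dec 13).
Muscat is UTC+4:00, so local arrival = 1:24 AM + 4:00 = 5:24 AM on Dec 13.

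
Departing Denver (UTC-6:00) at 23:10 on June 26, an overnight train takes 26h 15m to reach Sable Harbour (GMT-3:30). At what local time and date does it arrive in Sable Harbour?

03:55 on June 28

Sable Harbour is 2:30 ahead of Denver.
After 26 hours 15 minutes it is 01:25 (Jun 28) in Denver.
Shift by the zone difference: 01:25 + 2:30 = 03:55 on Jun 28 in Sable Harbour.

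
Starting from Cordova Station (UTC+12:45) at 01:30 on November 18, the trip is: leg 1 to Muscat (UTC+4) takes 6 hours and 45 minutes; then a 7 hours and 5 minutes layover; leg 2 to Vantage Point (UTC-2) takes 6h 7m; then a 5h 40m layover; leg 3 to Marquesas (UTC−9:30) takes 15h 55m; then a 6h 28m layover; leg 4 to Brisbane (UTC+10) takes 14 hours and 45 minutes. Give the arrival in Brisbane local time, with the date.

Convert departure to UTC: 01:30 − 12:45 = 12:45 UTC on Nov 17.
Add 6 hours 45 minutes leg 1 → 19:30 UTC.
Add 7 hours and 5 minutes layover in Muscat → 02:35 UTC (Nov 18).
Add 6 hours 7 minutes leg 2 → 08:42 UTC.
Add 5 hours 40 minutes layover in Vantage Point → 14:22 UTC.
Add 15 hours 55 minutes leg 3 → 06:17 UTC (Nov 19).
Add 6 hours 28 minutes layover in Marquesas → 12:45 UTC.
Add 14 hours and 45 minutes leg 4 → 03:30 UTC (Nov 20).
Brisbane is UTC+10:00, so local arrival = 03:30 + 10:00 = 13:30 on Nov 20.

13:30 on November 20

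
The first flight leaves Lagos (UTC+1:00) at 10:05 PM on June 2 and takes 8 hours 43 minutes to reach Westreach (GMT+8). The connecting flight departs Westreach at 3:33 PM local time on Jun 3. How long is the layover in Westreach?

Convert departure to UTC: 10:05 PM − 1:00 = 9:05 PM UTC on Jun 2.
Add 8 hours and 43 minutes flight time → 5:48 AM UTC (Jun 3).
Westreach is UTC+8:00, so local arrival = 5:48 AM + 8:00 = 1:48 PM on Jun 3.
Layover = 3:33 PM − 1:48 PM = 1 hour 45 minutes.

1 hour 45 minutes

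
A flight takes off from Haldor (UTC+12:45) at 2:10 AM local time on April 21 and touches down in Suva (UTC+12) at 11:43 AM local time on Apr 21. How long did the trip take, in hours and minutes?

10 hours 18 minutes

Departure in UTC: 2:10 AM − 12:45 = 1:25 PM on Apr 20.
Arrival in UTC: 11:43 AM − 12:00 = 11:43 PM on Apr 20.
Elapsed = 11:43 PM − 1:25 PM = 10 hours 18 minutes.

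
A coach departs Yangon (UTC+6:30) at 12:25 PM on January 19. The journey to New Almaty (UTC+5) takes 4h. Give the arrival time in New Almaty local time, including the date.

2:55 PM on Jan 19

Convert departure to UTC: 12:25 PM − 6:30 = 5:55 AM UTC on Jan 19.
Add 4 hours travel time → 9:55 AM UTC.
New Almaty is UTC+5:00, so local arrival = 9:55 AM + 5:00 = 2:55 PM on Jan 19.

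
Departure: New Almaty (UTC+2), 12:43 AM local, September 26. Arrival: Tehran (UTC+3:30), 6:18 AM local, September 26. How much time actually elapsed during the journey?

4 hours 5 minutes

Departure in UTC: 12:43 AM − 2:00 = 10:43 PM on Sep 25.
Arrival in UTC: 6:18 AM − 3:30 = 2:48 AM on Sep 26.
Elapsed = 2:48 AM − 10:43 PM (+1 day) = 4 hours 5 minutes.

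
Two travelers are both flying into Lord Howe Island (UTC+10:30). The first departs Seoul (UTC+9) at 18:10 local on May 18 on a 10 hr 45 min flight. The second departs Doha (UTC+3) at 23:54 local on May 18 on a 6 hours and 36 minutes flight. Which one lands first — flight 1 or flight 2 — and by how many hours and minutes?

the first, by 7 hours 35 minutes

Flight 1 in UTC: 18:10 − 9:00 = 09:10 on May 18.
+10 hours 45 minutes → arrive 19:55 UTC on May 18.
Flight 2 in UTC: 23:54 − 3:00 = 20:54 on May 18.
+6 hours and 36 minutes → arrive 03:30 UTC on May 19.
Flight 1 lands earlier by 7 hours 35 minutes.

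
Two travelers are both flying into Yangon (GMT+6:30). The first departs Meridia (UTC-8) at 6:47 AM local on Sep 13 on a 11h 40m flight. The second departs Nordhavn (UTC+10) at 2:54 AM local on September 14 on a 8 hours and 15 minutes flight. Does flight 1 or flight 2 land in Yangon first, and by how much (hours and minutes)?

Flight 1 in UTC: 6:47 AM + 8:00 = 2:47 PM on Sep 13.
+11 hours and 40 minutes → arrive 2:27 AM UTC on Sep 14.
Flight 2 in UTC: 2:54 AM − 10:00 = 4:54 PM on Sep 13.
+8 hours 15 minutes → arrive 1:09 AM UTC on Sep 14.
Flight 2 lands earlier by 1 hour 18 minutes.

the second, by 1 hour 18 minutes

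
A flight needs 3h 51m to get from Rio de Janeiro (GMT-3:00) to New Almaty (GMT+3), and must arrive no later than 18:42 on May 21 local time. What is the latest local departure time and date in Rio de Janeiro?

Target arrival in UTC: 18:42 − 3:00 = 15:42 on May 21.
Subtract 3 hours and 51 minutes → departure 11:51 UTC on May 21.
Rio de Janeiro is UTC−3:00: 11:51 − 3:00 = 08:51 on May 21.

08:51 on May 21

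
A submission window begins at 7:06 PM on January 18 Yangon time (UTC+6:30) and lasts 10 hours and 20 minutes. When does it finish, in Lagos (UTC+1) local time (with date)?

11:56 PM on January 18

Convert start to UTC: 7:06 PM − 6:30 = 12:36 PM UTC on Jan 18.
Add 10 hours and 20 minutes duration → 10:56 PM UTC.
Lagos is UTC+1:00, so local end time = 10:56 PM + 1:00 = 11:56 PM on Jan 18.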